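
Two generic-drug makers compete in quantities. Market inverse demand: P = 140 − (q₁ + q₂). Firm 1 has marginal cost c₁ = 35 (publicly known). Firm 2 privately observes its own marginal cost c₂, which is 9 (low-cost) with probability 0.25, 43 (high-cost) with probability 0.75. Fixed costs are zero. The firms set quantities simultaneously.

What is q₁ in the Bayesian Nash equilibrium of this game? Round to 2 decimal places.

Each type of Firm 2 best-responds to q₁; Firm 1 best-responds to the expected q₂ over Firm 2's types.
Firm 2 with cost c maximizes (140 − (q₁+q₂) − c)·q₂, giving q₂(c) = (140 − c − q₁)/2.
E[c₂] = 0.25·9 + 0.75·43 = 34.5
Firm 1's FOC against E[q₂] yields q₁ = (140 − 2·35 + E[c₂])/3 = (140 − 70 + 34.5)/3 = 34.8333.

34.83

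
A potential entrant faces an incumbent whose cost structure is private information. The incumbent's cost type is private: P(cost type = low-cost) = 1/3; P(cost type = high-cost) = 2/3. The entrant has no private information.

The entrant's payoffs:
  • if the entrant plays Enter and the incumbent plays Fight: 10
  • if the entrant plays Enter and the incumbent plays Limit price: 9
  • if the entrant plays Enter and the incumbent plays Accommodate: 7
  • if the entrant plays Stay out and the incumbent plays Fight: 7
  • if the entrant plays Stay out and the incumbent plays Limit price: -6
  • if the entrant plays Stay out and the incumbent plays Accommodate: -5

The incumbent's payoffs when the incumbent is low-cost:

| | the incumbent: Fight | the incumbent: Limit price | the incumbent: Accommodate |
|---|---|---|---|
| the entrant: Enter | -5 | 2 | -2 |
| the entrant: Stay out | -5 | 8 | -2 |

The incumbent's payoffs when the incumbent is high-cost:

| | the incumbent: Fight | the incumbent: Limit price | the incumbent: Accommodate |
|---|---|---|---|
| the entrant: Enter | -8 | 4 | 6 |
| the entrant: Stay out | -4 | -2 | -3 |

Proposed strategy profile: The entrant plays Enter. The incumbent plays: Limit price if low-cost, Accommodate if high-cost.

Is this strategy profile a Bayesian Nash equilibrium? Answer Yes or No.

The entrant plays Enter: E[Enter] = 1/3·(9) + 2/3·(7) = 23/3; E[Stay out] = -16/3. Best-responding. ✓
The incumbent (cost type low-cost), facing Enter: Fight gives -5, Limit price gives 2, Accommodate gives -2. Proposed Limit price is best. ✓
The incumbent (cost type high-cost), facing Enter: Fight gives -8, Limit price gives 4, Accommodate gives 6. Proposed Accommodate is best. ✓

Yes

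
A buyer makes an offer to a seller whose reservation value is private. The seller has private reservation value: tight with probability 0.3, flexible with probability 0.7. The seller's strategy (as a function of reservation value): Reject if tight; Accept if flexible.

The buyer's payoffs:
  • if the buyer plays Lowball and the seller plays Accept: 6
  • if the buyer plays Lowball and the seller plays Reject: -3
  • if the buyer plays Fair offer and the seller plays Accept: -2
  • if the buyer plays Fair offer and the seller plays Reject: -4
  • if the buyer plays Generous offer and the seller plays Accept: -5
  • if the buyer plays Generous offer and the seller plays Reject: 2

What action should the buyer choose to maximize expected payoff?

E[Lowball] = 0.3·(-3) + 0.7·(6) = 3.3
E[Fair offer] = 0.3·(-4) + 0.7·(-2) = -2.6
E[Generous offer] = 0.3·(2) + 0.7·(-5) = -2.9
Best response: Lowball (3.3 is the largest).

Lowball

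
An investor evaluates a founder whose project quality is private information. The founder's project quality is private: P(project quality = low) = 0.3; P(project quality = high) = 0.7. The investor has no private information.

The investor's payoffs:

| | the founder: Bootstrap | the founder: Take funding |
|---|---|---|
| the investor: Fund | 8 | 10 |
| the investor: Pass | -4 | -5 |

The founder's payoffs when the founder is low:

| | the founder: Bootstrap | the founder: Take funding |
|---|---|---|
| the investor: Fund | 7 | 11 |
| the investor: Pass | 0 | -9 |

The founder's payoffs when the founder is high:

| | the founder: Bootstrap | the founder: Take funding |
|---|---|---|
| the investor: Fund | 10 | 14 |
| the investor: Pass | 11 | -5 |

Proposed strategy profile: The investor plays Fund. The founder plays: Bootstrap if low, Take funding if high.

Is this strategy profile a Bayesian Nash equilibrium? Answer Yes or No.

The investor plays Fund: E[Fund] = 0.3·(8) + 0.7·(10) = 9.4; E[Pass] = -4.7. Best-responding. ✓
The founder (project quality low), facing Fund: Bootstrap gives 7, Take funding gives 11. Proposed Bootstrap is not best — profitable deviation exists. ✗
The founder (project quality high), facing Fund: Bootstrap gives 10, Take funding gives 14. Proposed Take funding is best. ✓

No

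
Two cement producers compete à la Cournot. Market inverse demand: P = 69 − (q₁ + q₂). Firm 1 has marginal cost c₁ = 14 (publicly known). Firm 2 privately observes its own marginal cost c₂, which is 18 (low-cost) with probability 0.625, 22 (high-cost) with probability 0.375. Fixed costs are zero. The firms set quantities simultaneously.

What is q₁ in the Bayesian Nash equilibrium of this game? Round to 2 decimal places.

20.17

Each type of Firm 2 best-responds to q₁; Firm 1 best-responds to the expected q₂ over Firm 2's types.
Firm 2 with cost c maximizes (69 − (q₁+q₂) − c)·q₂, giving q₂(c) = (69 − c − q₁)/2.
E[c₂] = 0.625·18 + 0.375·22 = 19.5
Firm 1's FOC against E[q₂] yields q₁ = (69 − 2·14 + E[c₂])/3 = (69 − 28 + 19.5)/3 = 20.1667.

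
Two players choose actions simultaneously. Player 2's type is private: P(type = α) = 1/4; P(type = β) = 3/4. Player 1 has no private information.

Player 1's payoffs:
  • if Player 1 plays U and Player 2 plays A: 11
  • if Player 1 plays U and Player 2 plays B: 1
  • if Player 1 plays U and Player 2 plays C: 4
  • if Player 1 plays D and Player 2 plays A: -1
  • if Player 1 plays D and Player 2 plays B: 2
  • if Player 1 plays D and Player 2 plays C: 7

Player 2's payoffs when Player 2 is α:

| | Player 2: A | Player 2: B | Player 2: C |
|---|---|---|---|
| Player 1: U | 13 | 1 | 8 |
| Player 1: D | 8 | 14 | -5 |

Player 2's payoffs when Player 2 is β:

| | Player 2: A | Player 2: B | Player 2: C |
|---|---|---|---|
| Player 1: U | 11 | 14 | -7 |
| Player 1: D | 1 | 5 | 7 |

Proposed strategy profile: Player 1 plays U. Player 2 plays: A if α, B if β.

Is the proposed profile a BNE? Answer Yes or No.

Yes

Player 1 plays U: E[U] = 1/4·(11) + 3/4·(1) = 7/2; E[D] = 5/4. Best-responding. ✓
Player 2 (type α), facing U: A gives 13, B gives 1, C gives 8. Proposed A is best. ✓
Player 2 (type β), facing U: A gives 11, B gives 14, C gives -7. Proposed B is best. ✓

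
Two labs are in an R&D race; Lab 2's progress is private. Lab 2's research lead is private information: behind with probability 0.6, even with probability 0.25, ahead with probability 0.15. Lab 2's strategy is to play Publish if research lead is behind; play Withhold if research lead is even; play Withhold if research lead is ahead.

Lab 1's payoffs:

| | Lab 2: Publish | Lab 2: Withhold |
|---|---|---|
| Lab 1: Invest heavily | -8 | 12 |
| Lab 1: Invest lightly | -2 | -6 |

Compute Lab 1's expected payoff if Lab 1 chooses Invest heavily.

E[Invest heavily] = 0.6·(-8) + 0.25·12 + 0.15·12 = (-4.8) + 3 + 1.8 = 0

0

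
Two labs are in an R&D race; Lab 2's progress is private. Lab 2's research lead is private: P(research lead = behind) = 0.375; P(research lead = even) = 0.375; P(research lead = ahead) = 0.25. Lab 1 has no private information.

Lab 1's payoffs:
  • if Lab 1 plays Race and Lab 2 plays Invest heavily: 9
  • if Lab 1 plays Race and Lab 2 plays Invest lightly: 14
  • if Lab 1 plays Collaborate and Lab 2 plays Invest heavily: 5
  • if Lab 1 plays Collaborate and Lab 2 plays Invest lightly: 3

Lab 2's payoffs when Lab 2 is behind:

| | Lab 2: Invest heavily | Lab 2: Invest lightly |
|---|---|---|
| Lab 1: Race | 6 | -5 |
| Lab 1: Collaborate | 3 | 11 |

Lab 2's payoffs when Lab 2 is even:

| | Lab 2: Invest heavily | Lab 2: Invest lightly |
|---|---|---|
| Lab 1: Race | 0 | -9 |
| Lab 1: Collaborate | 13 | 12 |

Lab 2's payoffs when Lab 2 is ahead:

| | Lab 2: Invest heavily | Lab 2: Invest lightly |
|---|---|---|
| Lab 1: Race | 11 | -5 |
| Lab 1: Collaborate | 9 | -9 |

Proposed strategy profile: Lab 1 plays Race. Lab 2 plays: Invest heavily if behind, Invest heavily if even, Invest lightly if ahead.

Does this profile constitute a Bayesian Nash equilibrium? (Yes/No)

No

Lab 1 plays Race: E[Race] = 0.375·(9) + 0.375·(9) + 0.25·(14) = 10.25; E[Collaborate] = 4.5. Best-responding. ✓
Lab 2 (research lead behind), facing Race: Invest heavily gives 6, Invest lightly gives -5. Proposed Invest heavily is best. ✓
Lab 2 (research lead even), facing Race: Invest heavily gives 0, Invest lightly gives -9. Proposed Invest heavily is best. ✓
Lab 2 (research lead ahead), facing Race: Invest heavily gives 11, Invest lightly gives -5. Proposed Invest lightly is not best — profitable deviation exists. ✗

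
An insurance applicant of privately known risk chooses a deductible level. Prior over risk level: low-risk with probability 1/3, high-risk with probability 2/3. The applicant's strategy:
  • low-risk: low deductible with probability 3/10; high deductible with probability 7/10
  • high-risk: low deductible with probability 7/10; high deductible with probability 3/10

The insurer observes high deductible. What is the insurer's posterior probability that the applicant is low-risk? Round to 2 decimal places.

0.54

P(high deductible) = (1/3)·(7/10) + (2/3)·(3/10) = 13/30
P(low-risk | high deductible) = ((1/3)·(7/10)) / (13/30) = (7/30) / (13/30) = 7/13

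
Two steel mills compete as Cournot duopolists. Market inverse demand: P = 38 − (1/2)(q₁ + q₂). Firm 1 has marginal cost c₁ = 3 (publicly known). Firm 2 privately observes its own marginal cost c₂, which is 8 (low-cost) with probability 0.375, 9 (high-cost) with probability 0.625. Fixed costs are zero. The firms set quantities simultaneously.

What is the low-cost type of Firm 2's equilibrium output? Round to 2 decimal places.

16.46

Type-c best response for Firm 2: q₂(c) = (38 − c) − q₁/2.
Firm 1 maximizes expected profit; its first-order condition is 38 − q₁ − (1/2)E[q₂] − 3 = 0.
Substituting E[q₂] and solving: E[c₂] = 8.625, so q₁ = (38 − 2·3 + 8.625)/(3/2) = 27.0833.
q₂(low-cost) = (38 − 8 − (1/2)·27.0833) = 16.4583.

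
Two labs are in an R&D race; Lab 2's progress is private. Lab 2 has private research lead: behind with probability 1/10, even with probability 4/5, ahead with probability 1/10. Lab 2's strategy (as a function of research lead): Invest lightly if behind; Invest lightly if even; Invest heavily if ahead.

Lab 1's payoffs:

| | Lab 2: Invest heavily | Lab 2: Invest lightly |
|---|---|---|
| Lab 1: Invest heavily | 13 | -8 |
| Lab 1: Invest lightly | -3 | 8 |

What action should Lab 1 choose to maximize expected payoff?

E[Invest heavily] = 1/10·(-8) + 4/5·(-8) + 1/10·(13) = -59/10
E[Invest lightly] = 1/10·(8) + 4/5·(8) + 1/10·(-3) = 69/10
Best response: Invest lightly (69/10 is the largest).

Invest lightly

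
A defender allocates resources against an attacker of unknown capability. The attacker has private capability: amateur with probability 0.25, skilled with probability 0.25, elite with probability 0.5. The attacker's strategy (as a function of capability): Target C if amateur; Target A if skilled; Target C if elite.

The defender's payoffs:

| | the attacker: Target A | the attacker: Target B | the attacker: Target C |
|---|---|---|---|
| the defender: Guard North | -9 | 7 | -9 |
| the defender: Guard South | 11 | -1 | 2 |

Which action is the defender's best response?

Compute the defender's expected payoff for each action, taking the expectation over the attacker's type.
E[Guard North] = 0.25·(-9) + 0.25·(-9) + 0.5·(-9) = -9
E[Guard South] = 0.25·(2) + 0.25·(11) + 0.5·(2) = 4.25
Best response: Guard South (4.25 is the largest).

Guard South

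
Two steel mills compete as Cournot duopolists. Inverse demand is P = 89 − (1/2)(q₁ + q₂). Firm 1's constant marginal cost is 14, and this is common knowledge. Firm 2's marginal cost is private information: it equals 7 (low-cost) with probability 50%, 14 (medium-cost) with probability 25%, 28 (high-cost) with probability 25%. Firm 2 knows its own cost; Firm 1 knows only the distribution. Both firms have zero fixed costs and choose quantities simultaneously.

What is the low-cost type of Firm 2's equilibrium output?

Firm 2 with cost c maximizes (89 − (1/2)(q₁+q₂) − c)·q₂, giving q₂(c) = (89 − c − (1/2)q₁).
E[c₂] = 0.5·7 + 0.25·14 + 0.25·28 = 14
Firm 1's FOC against E[q₂] yields q₁ = (89 − 2·14 + E[c₂])/(3/2) = (89 − 28 + 14)/(3/2) = 50.
q₂(low-cost) = (89 − 7 − (1/2)·50) = 57.

57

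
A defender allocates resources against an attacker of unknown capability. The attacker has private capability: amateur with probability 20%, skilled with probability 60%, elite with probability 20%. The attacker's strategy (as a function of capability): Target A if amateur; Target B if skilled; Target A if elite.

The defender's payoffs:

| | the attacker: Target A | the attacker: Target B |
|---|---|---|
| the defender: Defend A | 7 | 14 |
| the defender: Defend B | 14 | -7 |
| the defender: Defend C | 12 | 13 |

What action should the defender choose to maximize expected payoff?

Defend C

E[Defend A] = 0.2·(7) + 0.6·(14) + 0.2·(7) = 11.2
E[Defend B] = 0.2·(14) + 0.6·(-7) + 0.2·(14) = 1.4
E[Defend C] = 0.2·(12) + 0.6·(13) + 0.2·(12) = 12.6
Best response: Defend C (12.6 is the largest).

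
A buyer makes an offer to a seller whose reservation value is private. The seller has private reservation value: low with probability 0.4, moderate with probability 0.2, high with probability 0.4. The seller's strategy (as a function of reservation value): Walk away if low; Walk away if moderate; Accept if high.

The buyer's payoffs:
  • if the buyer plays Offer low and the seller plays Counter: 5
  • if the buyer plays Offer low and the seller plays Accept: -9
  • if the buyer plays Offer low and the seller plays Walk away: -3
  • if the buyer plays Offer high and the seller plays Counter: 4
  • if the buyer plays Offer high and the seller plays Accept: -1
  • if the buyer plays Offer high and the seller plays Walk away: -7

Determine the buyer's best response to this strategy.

Offer high

E[Offer low] = 0.4·(-3) + 0.2·(-3) + 0.4·(-9) = -5.4
E[Offer high] = 0.4·(-7) + 0.2·(-7) + 0.4·(-1) = -4.6
Best response: Offer high (-4.6 is the largest).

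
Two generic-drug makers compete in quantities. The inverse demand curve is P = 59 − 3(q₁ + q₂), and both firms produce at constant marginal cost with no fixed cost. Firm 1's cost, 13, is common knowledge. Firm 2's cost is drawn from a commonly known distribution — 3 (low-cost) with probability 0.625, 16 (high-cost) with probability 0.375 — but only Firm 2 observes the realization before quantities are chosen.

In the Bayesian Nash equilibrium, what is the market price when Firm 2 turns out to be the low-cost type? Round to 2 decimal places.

24.19

Type-c best response for Firm 2: q₂(c) = (59 − c)/6 − q₁/2.
Firm 1 maximizes expected profit; its first-order condition is 59 − 6q₁ − 3E[q₂] − 13 = 0.
Substituting E[q₂] and solving: E[c₂] = 7.875, so q₁ = (59 − 2·13 + 7.875)/9 = 4.54167.
q₂(low-cost) = 7.0625, so P = 59 − 3·(4.54167 + 7.0625) = 24.1875.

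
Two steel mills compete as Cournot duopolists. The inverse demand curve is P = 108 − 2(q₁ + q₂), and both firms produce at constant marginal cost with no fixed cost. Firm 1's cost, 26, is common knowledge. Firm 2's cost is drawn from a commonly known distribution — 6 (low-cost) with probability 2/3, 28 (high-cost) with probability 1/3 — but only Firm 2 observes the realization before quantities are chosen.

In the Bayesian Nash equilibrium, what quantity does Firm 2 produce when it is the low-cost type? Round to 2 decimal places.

19.72

Type-c best response for Firm 2: q₂(c) = (108 − c)/4 − q₁/2.
Firm 1 maximizes expected profit; its first-order condition is 108 − 4q₁ − 2E[q₂] − 26 = 0.
Substituting E[q₂] and solving: E[c₂] = 13.3333, so q₁ = (108 − 2·26 + 13.3333)/6 = 11.5556.
q₂(low-cost) = (108 − 6 − 2·11.5556)/4 = 19.7222.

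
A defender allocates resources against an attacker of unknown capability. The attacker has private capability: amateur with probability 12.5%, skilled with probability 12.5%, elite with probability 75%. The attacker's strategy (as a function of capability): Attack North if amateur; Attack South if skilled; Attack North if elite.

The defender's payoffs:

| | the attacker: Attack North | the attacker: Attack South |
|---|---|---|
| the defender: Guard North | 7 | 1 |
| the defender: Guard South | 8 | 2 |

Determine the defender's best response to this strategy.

Guard South

E[Guard North] = 0.125·(7) + 0.125·(1) + 0.75·(7) = 6.25
E[Guard South] = 0.125·(8) + 0.125·(2) + 0.75·(8) = 7.25
Best response: Guard South (7.25 is the largest).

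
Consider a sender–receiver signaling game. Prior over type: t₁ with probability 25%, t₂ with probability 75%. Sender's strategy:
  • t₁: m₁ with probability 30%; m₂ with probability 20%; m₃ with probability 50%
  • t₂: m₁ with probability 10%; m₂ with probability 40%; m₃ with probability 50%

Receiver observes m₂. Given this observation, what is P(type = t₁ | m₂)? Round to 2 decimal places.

0.14

Apply Bayes' rule using the sender's strategy as the likelihood.
P(m₂) = 0.25·0.2 + 0.75·0.4 = 0.35
P(t₁ | m₂) = (0.25·0.2) / 0.35 = 0.05 / 0.35 = 0.142857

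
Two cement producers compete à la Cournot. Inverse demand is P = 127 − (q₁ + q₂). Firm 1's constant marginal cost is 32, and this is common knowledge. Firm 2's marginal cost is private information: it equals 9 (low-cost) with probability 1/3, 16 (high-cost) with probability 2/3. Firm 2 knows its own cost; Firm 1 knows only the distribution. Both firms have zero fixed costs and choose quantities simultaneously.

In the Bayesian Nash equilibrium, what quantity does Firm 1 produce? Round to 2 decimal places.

25.56

Firm 2 with cost c maximizes (127 − (q₁+q₂) − c)·q₂, giving q₂(c) = (127 − c − q₁)/2.
E[c₂] = 1/3·9 + 2/3·16 = 13.6667
Firm 1's FOC against E[q₂] yields q₁ = (127 − 2·32 + E[c₂])/3 = (127 − 64 + 13.6667)/3 = 25.5556.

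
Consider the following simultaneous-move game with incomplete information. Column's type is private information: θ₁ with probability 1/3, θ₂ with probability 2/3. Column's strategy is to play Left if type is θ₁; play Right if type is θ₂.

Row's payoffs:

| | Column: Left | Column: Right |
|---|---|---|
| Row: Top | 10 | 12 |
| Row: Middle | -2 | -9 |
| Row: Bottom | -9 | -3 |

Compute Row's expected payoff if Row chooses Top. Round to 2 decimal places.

E[Top] = 1/3·10 + 2/3·12 = 10/3 + 8 = 34/3

11.33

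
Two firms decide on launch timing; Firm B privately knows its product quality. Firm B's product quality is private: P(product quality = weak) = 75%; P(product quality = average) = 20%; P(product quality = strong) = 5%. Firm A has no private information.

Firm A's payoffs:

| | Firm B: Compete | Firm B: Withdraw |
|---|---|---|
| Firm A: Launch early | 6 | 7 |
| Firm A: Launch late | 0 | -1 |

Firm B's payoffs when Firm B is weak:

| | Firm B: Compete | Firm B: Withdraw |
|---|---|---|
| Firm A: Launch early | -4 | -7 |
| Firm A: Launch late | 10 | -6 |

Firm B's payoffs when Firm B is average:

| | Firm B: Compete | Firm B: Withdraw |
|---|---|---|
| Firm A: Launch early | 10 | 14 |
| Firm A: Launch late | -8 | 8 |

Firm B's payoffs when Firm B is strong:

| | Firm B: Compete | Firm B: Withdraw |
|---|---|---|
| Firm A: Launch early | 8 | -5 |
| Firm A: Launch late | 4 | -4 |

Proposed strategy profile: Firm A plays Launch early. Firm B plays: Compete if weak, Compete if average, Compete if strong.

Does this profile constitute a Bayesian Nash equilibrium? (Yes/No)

No

A profile is a BNE iff every type of every player is best-responding given beliefs about the other side.
Firm A plays Launch early: E[Launch early] = 0.75·(6) + 0.2·(6) + 0.05·(6) = 6; E[Launch late] = 0. Best-responding. ✓
Firm B (product quality weak), facing Launch early: Compete gives -4, Withdraw gives -7. Proposed Compete is best. ✓
Firm B (product quality average), facing Launch early: Compete gives 10, Withdraw gives 14. Proposed Compete is not best — profitable deviation exists. ✗
Firm B (product quality strong), facing Launch early: Compete gives 8, Withdraw gives -5. Proposed Compete is best. ✓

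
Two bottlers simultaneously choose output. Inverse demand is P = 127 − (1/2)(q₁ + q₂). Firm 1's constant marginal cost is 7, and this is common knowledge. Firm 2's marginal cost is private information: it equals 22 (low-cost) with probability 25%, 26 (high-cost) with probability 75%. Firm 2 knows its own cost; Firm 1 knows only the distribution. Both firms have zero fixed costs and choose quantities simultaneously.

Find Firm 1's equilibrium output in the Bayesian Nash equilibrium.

92

Firm 2 with cost c maximizes (127 − (1/2)(q₁+q₂) − c)·q₂, giving q₂(c) = (127 − c − (1/2)q₁).
E[c₂] = 0.25·22 + 0.75·26 = 25
Firm 1's FOC against E[q₂] yields q₁ = (127 − 2·7 + E[c₂])/(3/2) = (127 − 14 + 25)/(3/2) = 92.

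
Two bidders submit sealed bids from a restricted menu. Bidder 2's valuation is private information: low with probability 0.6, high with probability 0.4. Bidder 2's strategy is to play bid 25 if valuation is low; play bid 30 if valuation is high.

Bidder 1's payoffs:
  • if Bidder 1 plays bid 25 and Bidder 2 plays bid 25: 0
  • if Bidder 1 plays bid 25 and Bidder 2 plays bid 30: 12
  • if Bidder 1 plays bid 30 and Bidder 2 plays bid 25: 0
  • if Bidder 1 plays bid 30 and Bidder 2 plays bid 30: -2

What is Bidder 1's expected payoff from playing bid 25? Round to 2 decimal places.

E[bid 25] = 0.6·0 + 0.4·12 = 0 + 4.8 = 4.8

4.80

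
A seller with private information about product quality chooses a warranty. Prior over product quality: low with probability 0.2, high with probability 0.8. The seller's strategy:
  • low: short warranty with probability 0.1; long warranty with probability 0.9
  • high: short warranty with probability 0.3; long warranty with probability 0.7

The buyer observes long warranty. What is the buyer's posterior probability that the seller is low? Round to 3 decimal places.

Apply Bayes' rule using the sender's strategy as the likelihood.
P(long warranty) = 0.2·0.9 + 0.8·0.7 = 0.74
P(low | long warranty) = (0.2·0.9) / 0.74 = 0.18 / 0.74 = 0.243243

0.243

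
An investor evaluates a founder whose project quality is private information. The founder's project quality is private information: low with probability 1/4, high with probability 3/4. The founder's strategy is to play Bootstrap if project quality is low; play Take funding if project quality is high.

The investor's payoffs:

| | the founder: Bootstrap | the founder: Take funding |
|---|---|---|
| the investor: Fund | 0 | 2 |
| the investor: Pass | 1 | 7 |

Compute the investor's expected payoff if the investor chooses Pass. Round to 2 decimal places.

5.50

E[Pass] = 1/4·1 + 3/4·7 = 1/4 + 21/4 = 11/2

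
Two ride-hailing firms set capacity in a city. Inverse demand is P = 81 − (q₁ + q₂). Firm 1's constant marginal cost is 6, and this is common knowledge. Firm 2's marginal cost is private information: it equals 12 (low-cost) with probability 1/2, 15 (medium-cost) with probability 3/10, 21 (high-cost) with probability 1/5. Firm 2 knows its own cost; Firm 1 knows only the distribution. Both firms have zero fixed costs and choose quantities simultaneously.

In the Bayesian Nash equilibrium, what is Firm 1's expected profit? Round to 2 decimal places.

778.41

Each type of Firm 2 best-responds to q₁; Firm 1 best-responds to the expected q₂ over Firm 2's types.
Firm 2 with cost c maximizes (81 − (q₁+q₂) − c)·q₂, giving q₂(c) = (81 − c − q₁)/2.
E[c₂] = 1/2·12 + 3/10·15 + 1/5·21 = 14.7
Firm 1's FOC against E[q₂] yields q₁ = (81 − 2·6 + E[c₂])/3 = (81 − 12 + 14.7)/3 = 27.9.
E[P] = 81 − (q₁ + E[q₂]) = 33.9; Firm 1's expected profit = (E[P] − 6)·q₁ = (33.9 − 6)·27.9 = 778.41.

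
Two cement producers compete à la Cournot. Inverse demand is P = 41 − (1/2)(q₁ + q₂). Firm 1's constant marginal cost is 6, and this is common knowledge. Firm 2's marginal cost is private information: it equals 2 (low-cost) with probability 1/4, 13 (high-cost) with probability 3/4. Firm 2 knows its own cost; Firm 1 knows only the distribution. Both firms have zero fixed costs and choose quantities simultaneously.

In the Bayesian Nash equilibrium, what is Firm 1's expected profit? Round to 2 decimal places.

342.35

Type-c best response for Firm 2: q₂(c) = (41 − c) − q₁/2.
Firm 1 maximizes expected profit; its first-order condition is 41 − q₁ − (1/2)E[q₂] − 6 = 0.
Substituting E[q₂] and solving: E[c₂] = 10.25, so q₁ = (41 − 2·6 + 10.25)/(3/2) = 26.1667.
E[P] = 41 − (1/2)·(q₁ + E[q₂]) = 19.0833; Firm 1's expected profit = (E[P] − 6)·q₁ = (19.0833 − 6)·26.1667 = 342.347.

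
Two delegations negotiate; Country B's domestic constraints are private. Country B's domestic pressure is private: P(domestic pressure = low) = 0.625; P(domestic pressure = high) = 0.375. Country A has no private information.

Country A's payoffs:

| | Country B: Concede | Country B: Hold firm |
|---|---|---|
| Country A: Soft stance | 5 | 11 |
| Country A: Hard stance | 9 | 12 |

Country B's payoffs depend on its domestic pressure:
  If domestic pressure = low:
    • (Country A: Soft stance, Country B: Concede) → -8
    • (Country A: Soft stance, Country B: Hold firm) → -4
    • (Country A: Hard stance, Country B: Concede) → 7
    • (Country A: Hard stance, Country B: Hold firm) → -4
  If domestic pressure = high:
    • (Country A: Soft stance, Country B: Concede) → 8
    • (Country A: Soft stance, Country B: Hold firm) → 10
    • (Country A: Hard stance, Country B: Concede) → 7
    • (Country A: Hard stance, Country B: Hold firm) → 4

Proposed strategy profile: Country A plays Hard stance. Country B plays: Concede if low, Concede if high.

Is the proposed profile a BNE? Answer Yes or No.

Yes

Country A plays Hard stance: E[Hard stance] = 0.625·(9) + 0.375·(9) = 9; E[Soft stance] = 5. Best-responding. ✓
Country B (domestic pressure low), facing Hard stance: Concede gives 7, Hold firm gives -4. Proposed Concede is best. ✓
Country B (domestic pressure high), facing Hard stance: Concede gives 7, Hold firm gives 4. Proposed Concede is best. ✓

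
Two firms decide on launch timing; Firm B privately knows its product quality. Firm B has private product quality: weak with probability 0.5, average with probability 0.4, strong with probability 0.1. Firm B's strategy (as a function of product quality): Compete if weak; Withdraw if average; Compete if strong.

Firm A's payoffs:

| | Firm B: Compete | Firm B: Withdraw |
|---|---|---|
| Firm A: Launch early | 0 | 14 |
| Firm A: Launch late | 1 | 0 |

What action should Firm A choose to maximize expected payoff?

Launch early

E[Launch early] = 0.5·(0) + 0.4·(14) + 0.1·(0) = 5.6
E[Launch late] = 0.5·(1) + 0.4·(0) + 0.1·(1) = 0.6
Best response: Launch early (5.6 is the largest).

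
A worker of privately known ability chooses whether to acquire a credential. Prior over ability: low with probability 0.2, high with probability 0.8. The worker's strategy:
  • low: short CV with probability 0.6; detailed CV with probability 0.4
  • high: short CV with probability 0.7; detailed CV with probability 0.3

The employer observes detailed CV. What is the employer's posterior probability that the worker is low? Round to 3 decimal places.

P(detailed CV) = 0.2·0.4 + 0.8·0.3 = 0.32
P(low | detailed CV) = (0.2·0.4) / 0.32 = 0.08 / 0.32 = 0.25

0.250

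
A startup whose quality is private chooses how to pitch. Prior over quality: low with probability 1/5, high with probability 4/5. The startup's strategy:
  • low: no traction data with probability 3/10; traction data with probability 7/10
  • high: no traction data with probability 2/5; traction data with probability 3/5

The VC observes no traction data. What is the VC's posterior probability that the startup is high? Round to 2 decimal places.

0.84

Apply Bayes' rule using the sender's strategy as the likelihood.
P(no traction data) = (1/5)·(3/10) + (4/5)·(2/5) = 19/50
P(high | no traction data) = ((4/5)·(2/5)) / (19/50) = (8/25) / (19/50) = 16/19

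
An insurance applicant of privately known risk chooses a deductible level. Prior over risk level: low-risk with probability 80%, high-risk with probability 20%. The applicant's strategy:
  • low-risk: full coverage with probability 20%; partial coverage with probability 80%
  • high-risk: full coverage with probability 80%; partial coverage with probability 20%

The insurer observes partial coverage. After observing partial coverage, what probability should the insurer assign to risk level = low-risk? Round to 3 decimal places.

0.941

P(partial coverage) = 0.8·0.8 + 0.2·0.2 = 0.68
P(low-risk | partial coverage) = (0.8·0.8) / 0.68 = 0.64 / 0.68 = 0.941176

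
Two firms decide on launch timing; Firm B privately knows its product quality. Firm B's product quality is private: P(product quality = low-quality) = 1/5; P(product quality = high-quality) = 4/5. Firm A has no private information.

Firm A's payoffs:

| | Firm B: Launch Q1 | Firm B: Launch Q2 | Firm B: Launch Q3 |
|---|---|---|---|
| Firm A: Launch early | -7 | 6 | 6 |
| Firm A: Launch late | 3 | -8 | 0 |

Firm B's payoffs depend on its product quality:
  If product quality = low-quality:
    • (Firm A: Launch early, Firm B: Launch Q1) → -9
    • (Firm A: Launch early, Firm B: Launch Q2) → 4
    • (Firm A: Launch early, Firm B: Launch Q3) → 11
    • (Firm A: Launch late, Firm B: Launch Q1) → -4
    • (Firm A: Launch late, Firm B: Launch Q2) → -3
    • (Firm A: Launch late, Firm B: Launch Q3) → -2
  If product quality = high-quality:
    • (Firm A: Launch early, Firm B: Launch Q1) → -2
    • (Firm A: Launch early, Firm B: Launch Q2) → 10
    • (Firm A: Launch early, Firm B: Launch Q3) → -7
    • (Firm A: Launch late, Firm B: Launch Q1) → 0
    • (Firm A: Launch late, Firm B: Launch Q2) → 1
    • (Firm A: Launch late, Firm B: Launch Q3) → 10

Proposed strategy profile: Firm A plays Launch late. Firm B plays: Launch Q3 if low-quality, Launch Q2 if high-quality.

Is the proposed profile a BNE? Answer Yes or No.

No

Firm A plays Launch late: E[Launch late] = 1/5·(0) + 4/5·(-8) = -32/5; E[Launch early] = 6. Not best-responding. ✗
Firm B (product quality low-quality), facing Launch late: Launch Q1 gives -4, Launch Q2 gives -3, Launch Q3 gives -2. Proposed Launch Q3 is best. ✓
Firm B (product quality high-quality), facing Launch late: Launch Q1 gives 0, Launch Q2 gives 1, Launch Q3 gives 10. Proposed Launch Q2 is not best — profitable deviation exists. ✗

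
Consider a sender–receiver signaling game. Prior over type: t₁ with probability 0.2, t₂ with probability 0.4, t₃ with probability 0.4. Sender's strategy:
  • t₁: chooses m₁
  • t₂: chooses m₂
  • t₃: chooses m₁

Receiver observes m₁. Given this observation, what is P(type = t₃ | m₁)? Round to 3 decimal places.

P(m₁) = 0.2·1 + 0.4·0 + 0.4·1 = 0.6
P(t₃ | m₁) = (0.4·1) / 0.6 = 0.4 / 0.6 = 0.666667

0.667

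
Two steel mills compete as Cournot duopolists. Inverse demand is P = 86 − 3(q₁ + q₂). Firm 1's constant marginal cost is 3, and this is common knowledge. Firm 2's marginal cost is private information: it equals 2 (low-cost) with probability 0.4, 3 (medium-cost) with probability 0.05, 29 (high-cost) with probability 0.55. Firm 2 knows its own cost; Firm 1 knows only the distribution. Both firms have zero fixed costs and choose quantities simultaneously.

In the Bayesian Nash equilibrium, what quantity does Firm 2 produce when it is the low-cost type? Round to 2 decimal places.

Type-c best response for Firm 2: q₂(c) = (86 − c)/6 − q₁/2.
Firm 1 maximizes expected profit; its first-order condition is 86 − 6q₁ − 3E[q₂] − 3 = 0.
Substituting E[q₂] and solving: E[c₂] = 16.9, so q₁ = (86 − 2·3 + 16.9)/9 = 10.7667.
q₂(low-cost) = (86 − 2 − 3·10.7667)/6 = 8.61667.

8.62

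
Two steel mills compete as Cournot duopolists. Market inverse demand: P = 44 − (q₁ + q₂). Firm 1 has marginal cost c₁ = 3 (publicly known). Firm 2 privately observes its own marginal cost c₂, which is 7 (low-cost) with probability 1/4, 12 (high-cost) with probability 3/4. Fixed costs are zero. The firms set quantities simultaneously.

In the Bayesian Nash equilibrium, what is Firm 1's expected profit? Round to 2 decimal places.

Firm 2 with cost c maximizes (44 − (q₁+q₂) − c)·q₂, giving q₂(c) = (44 − c − q₁)/2.
E[c₂] = 1/4·7 + 3/4·12 = 10.75
Firm 1's FOC against E[q₂] yields q₁ = (44 − 2·3 + E[c₂])/3 = (44 − 6 + 10.75)/3 = 16.25.
E[P] = 44 − (q₁ + E[q₂]) = 19.25; Firm 1's expected profit = (E[P] − 3)·q₁ = (19.25 − 3)·16.25 = 264.062.

264.06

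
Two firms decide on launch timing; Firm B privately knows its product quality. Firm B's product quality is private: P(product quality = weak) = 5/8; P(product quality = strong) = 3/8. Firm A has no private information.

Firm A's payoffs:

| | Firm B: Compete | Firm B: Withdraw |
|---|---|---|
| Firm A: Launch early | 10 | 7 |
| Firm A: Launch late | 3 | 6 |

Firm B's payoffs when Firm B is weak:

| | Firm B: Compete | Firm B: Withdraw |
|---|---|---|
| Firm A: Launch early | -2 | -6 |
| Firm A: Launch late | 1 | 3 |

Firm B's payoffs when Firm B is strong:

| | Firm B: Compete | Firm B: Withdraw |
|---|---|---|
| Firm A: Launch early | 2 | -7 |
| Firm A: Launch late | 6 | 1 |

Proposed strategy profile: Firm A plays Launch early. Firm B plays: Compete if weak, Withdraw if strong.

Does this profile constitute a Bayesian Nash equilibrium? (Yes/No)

No

Firm A plays Launch early: E[Launch early] = 5/8·(10) + 3/8·(7) = 71/8; E[Launch late] = 33/8. Best-responding. ✓
Firm B (product quality weak), facing Launch early: Compete gives -2, Withdraw gives -6. Proposed Compete is best. ✓
Firm B (product quality strong), facing Launch early: Compete gives 2, Withdraw gives -7. Proposed Withdraw is not best — profitable deviation exists. ✗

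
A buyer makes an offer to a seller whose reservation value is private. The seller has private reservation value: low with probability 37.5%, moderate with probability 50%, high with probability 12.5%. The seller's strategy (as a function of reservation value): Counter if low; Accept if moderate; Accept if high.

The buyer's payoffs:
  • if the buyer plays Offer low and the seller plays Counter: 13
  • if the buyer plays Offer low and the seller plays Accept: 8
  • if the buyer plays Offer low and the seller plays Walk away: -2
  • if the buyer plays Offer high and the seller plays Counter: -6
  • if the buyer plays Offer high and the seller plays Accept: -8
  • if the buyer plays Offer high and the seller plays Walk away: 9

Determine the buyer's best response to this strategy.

Compute the buyer's expected payoff for each action, taking the expectation over the seller's type.
E[Offer low] = 0.375·(13) + 0.5·(8) + 0.125·(8) = 9.875
E[Offer high] = 0.375·(-6) + 0.5·(-8) + 0.125·(-8) = -7.25
Best response: Offer low (9.875 is the largest).

Offer low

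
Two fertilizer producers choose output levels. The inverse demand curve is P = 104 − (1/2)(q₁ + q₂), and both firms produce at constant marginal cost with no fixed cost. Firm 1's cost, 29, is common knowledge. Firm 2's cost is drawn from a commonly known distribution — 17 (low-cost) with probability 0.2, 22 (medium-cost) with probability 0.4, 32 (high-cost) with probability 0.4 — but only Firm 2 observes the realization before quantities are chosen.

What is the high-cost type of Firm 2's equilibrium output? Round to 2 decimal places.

Each type of Firm 2 best-responds to q₁; Firm 1 best-responds to the expected q₂ over Firm 2's types.
Firm 2 with cost c maximizes (104 − (1/2)(q₁+q₂) − c)·q₂, giving q₂(c) = (104 − c − (1/2)q₁).
E[c₂] = 0.2·17 + 0.4·22 + 0.4·32 = 25
Firm 1's FOC against E[q₂] yields q₁ = (104 − 2·29 + E[c₂])/(3/2) = (104 − 58 + 25)/(3/2) = 47.3333.
q₂(high-cost) = (104 − 32 − (1/2)·47.3333) = 48.3333.

48.33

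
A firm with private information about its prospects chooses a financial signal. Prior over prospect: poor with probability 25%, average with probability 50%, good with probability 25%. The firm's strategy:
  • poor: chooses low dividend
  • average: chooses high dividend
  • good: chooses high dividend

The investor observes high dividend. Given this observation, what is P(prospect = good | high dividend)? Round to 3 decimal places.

0.333

P(high dividend) = 0.25·0 + 0.5·1 + 0.25·1 = 0.75
P(good | high dividend) = (0.25·1) / 0.75 = 0.25 / 0.75 = 0.333333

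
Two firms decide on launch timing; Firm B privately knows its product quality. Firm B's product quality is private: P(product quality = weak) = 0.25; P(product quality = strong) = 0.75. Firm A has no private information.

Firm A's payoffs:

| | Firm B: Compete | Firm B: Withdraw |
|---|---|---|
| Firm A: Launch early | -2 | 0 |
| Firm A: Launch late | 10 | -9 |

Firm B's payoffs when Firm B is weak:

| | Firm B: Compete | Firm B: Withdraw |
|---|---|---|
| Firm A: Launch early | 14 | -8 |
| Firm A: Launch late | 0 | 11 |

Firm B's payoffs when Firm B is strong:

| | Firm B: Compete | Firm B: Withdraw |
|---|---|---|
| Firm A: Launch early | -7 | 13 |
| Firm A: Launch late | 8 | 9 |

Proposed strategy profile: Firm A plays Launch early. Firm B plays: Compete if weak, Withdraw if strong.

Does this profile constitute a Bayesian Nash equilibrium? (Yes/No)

Firm A plays Launch early: E[Launch early] = 0.25·(-2) + 0.75·(0) = -0.5; E[Launch late] = -4.25. Best-responding. ✓
Firm B (product quality weak), facing Launch early: Compete gives 14, Withdraw gives -8. Proposed Compete is best. ✓
Firm B (product quality strong), facing Launch early: Compete gives -7, Withdraw gives 13. Proposed Withdraw is best. ✓

Yes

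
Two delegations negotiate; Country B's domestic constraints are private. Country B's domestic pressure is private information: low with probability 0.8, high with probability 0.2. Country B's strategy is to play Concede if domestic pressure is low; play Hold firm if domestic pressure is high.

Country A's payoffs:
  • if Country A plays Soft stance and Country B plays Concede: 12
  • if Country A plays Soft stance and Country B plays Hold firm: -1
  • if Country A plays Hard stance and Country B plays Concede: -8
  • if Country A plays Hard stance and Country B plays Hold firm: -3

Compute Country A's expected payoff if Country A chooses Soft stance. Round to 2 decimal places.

9.40

Take the expectation over Country B's domestic pressure, weighting each type's action by its prior probability.
E[Soft stance] = 0.8·12 + 0.2·(-1) = 9.6 + (-0.2) = 9.4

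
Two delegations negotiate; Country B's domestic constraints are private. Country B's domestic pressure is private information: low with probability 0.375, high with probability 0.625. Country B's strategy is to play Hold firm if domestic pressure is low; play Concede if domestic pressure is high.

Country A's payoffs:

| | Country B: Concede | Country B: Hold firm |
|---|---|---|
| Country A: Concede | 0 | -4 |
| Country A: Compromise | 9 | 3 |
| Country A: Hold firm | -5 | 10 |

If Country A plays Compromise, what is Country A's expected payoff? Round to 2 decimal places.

Take the expectation over Country B's domestic pressure, weighting each type's action by its prior probability.
E[Compromise] = 0.375·3 + 0.625·9 = 1.125 + 5.625 = 6.75

6.75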